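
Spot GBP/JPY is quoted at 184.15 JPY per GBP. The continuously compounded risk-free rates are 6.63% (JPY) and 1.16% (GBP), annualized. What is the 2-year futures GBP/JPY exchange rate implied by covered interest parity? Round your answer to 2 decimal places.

F = S·e^((r_JPY − r_GBP)T) = 184.15 · e^((0.0663 − 0.0116) × 2)
= 184.15 · e^0.109400 = 184.15 × 1.115609
F = 205.44 JPY per GBP

205.44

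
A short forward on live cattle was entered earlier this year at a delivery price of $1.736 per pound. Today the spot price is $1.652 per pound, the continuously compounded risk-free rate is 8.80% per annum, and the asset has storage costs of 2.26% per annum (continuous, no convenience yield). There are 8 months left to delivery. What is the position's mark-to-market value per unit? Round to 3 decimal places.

Current fair forward for the remaining 8 months: F = S·e^((r + u)·T), (r + u) = 0.0880 + 0.0226 = 0.1106
F = 1.652 · e^(0.1106 × 8/12) = 1.652 × 1.076520 = 1.7784
Value of long forward = (F − K)·e^(−rT) = (1.7784 − 1.736) · e^(−0.0880·8/12)
= 0.0424 × 0.943021 = 0.040
Short position value = −(long value) = -$0.040

-$0.040 per pound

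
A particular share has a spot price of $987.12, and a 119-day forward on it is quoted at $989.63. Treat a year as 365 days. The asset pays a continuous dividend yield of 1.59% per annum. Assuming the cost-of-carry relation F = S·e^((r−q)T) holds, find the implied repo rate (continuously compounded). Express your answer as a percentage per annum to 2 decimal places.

2.37%

From F = S·e^((r−q)T): (r − q) = ln(F/S)/T
ln(989.63/987.12) = ln(1.002543) = 0.002540
(r − q) = 0.002540 / (119/365) = 0.007791
r = ln(F/S)/T + q = 0.007791 + 0.0159 = 0.023691
r = 2.37%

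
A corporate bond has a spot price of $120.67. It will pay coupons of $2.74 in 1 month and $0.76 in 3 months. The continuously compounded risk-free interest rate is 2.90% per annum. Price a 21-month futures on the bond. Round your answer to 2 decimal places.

PV(coupons) I = 2.74·e^(−0.0290·1/12) + 0.76·e^(−0.0290·3/12)
I = 2.7334 + 0.7545 = 3.4879
F = (S − I)·e^(rT) = (120.67 − 3.4879) · e^(0.0290·21/12)
= 117.1821 · e^0.050750 = 117.1821 × 1.052060 = $123.28

$123.28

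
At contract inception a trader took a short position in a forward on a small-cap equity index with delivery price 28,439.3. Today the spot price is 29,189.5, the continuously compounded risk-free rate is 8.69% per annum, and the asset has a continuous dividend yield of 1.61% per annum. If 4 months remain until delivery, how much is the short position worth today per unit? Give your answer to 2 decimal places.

Current fair forward for the remaining 4 months: F = S·e^((r − q)·T), (r − q) = 0.0869 − 0.0161 = 0.0708
F = 29189.5 · e^(0.0708 × 4/12) = 29189.5 × 1.02388068 = 29886.5651
Value of long forward = (F − K)·e^(−rT) = (29886.5651 − 28439.3) · e^(−0.0869·4/12)
= 1447.2651 × 0.97144885 = 1405.94
Short position value = −(long value) = -1405.94

-1405.94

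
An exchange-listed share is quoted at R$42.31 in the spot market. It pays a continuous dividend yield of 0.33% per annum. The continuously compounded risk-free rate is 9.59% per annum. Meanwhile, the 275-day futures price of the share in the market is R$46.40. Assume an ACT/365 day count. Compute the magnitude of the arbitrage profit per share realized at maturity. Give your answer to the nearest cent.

Fair futures: F* = S·e^(carry·T), with carry = (r − q) = 0.0959 − 0.0033 = 0.0926
F* = 42.31 · e^(0.0926 × 275/365) = 42.31 · e^0.069767 = 42.31 × 1.072258 = R$45.3672
Market R$46.40 > fair R$45.3672: forward overpriced → cash-and-carry (buy spot, short the forward).
At maturity, profit = |F_mkt − F*| = |46.40 − 45.3672| = R$1.03 per share

R$1.03 per share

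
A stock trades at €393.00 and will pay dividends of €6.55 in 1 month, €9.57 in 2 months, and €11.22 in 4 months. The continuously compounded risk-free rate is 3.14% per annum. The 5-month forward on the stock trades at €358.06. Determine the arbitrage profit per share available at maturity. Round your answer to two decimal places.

PV(dividends) I = 6.55·e^(−0.0314·1/12) + 9.57·e^(−0.0314·2/12) + 11.22·e^(−0.0314·4/12) = 27.1561
Fair forward F* = (S − I)·e^(rT) = (393.00 − 27.1561)·e^0.013083 = 365.8439 × 1.013169 = 370.6617
Market €358.06 < fair 370.6617: forward underpriced → reverse cash-and-carry (short the stock, invest proceeds at r, pay the dividends, go long the forward).
Profit at T = |F_mkt − F*| = |358.06 − 370.6617| = €12.60 per share

€12.60 per share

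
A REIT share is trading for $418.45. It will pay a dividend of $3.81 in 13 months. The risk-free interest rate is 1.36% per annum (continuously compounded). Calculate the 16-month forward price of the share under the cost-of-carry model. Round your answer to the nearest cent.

$422.28

PV(dividends) I = 3.81·e^(−0.0136·13/12)
I = 3.7543
F = (S − I)·e^(rT) = (418.45 − 3.7543) · e^(0.0136·16/12)
= 414.6957 · e^0.018133 = 414.6957 × 1.018298 = $422.28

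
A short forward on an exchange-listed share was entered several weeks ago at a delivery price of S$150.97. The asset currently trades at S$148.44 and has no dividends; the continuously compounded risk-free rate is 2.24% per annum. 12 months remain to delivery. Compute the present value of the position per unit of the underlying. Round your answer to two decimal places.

Current fair forward for the remaining 12 months: F = S·e^(r·T), r = 0.0224
F = 148.44 · e^(0.0224 × 12/12) = 148.44 × 1.022653 = 151.8026
Value of long forward = (F − K)·e^(−rT) = (151.8026 − 150.97) · e^(−0.0224·12/12)
= 0.8326 × 0.977849 = 0.81
Short position value = −(long value) = -S$0.81

-S$0.81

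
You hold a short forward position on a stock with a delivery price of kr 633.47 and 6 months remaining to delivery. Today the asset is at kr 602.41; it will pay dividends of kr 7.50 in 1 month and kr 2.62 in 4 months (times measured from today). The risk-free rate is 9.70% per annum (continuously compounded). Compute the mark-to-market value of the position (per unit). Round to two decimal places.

kr 11.05

PV(remaining dividends) I = 7.50·e^(−0.0970·1/12) + 2.62·e^(−0.0970·4/12) = 9.9763
Current forward F = (S − I)·e^(rT) = (602.41 − 9.9763)·e^(0.0970·6/12) = 592.4337 × 1.049695 = 621.8747
Value (long) = (F − K)·e^(−rT) = (621.8747 − 633.47) × 0.952657 = -11.0463
Short position value = −(long value) = kr 11.05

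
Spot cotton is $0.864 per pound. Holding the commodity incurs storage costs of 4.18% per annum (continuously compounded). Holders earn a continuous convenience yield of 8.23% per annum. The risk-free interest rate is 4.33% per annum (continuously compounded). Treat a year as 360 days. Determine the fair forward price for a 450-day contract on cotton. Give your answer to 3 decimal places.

$0.867 per pound

Net carry = r + u − y = 0.0433 + 0.0418 − 0.0823 = 0.0028
F = S·e^((r+u−y)T) = 0.864 · e^(0.0028 × 450/360) = 0.864 · e^0.003500
= 0.864 × 1.003506 = $0.867 per pound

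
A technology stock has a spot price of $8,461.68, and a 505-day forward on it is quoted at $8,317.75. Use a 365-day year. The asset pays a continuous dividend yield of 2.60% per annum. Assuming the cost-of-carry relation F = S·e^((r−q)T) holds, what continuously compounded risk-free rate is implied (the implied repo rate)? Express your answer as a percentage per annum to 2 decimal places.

From F = S·e^((r−q)T): (r − q) = ln(F/S)/T
ln(8317.75/8461.68) = ln(0.982990) = -0.017156
(r − q) = -0.017156 / (505/365) = -0.012400
r = ln(F/S)/T + q = -0.012400 + 0.0260 = 0.013600
r = 1.36%

1.36%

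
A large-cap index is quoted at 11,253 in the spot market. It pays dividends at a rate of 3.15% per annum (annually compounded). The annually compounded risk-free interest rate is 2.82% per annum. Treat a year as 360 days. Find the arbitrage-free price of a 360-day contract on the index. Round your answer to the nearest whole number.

F = S · (1+r)^T / (1+q)^T
= 11253 × 1.028200 / 1.031500 = 11253 × 0.996801
F = 11,217

11,217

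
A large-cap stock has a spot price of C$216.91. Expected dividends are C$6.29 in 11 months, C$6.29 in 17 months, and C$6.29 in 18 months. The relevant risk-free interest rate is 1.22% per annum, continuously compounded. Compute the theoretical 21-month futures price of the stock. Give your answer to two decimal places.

C$202.61

PV(dividends) I = 6.29·e^(−0.0122·11/12) + 6.29·e^(−0.0122·17/12) + 6.29·e^(−0.0122·18/12)
I = 6.2200 + 6.1822 + 6.1759 = 18.5781
F = (S − I)·e^(rT) = (216.91 − 18.5781) · e^(0.0122·21/12)
= 198.3319 · e^0.021350 = 198.3319 × 1.021580 = C$202.61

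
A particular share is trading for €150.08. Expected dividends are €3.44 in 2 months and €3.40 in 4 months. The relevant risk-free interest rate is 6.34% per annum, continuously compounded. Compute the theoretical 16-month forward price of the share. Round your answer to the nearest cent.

€155.99

PV(dividends) I = 3.44·e^(−0.0634·2/12) + 3.40·e^(−0.0634·4/12)
I = 3.4038 + 3.3289 = 6.7327
F = (S − I)·e^(rT) = (150.08 − 6.7327) · e^(0.0634·16/12)
= 143.3473 · e^0.084533 = 143.3473 × 1.088209 = €155.99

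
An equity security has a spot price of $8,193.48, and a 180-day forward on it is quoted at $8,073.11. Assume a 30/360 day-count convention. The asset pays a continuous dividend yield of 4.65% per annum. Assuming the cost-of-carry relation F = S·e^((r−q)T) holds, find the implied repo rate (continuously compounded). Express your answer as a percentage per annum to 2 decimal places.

1.69%

From F = S·e^((r−q)T): (r − q) = ln(F/S)/T
ln(8073.11/8193.48) = ln(0.985309) = -0.014800
(r − q) = -0.014800 / (180/360) = -0.029600
r = ln(F/S)/T + q = -0.029600 + 0.0465 = 0.016900
r = 1.69%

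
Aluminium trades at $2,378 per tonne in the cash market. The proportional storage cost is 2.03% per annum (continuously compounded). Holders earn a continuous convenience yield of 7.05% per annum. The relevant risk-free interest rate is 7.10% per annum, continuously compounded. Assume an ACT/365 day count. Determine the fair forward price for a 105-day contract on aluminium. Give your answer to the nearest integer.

Net carry = r + u − y = 0.0710 + 0.0203 − 0.0705 = 0.0208
F = S·e^((r+u−y)T) = 2378 · e^(0.0208 × 105/365) = 2378 · e^0.005984
= 2378 × 1.006002 = $2,392 per tonne

$2,392 per tonne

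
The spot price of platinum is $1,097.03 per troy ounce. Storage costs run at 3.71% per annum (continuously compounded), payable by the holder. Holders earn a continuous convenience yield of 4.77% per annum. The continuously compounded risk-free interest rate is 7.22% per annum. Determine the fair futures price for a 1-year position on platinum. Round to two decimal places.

$1,166.73 per troy ounce

Net carry = r + u − y = 0.0722 + 0.0371 − 0.0477 = 0.0616
F = S·e^((r+u−y)T) = 1097.03 · e^(0.0616 × 1) = 1097.03 · e^0.06160000
= 1097.03 × 1.06353684 = $1,166.73 per troy ounce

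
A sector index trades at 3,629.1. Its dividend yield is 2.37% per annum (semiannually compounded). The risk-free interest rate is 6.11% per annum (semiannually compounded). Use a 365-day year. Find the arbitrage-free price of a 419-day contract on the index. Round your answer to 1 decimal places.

3,784.9

F = S · (1+r/2)^(2T) / (1+q/2)^(2T)
= 3629.1 × 1.071532 / 1.027415 = 3629.1 × 1.042940
F = 3,784.9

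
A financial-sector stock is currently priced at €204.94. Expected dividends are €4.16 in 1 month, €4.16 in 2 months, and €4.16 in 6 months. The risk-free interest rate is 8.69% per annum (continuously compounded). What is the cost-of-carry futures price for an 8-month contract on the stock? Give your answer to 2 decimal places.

PV(dividends) I = 4.16·e^(−0.0869·1/12) + 4.16·e^(−0.0869·2/12) + 4.16·e^(−0.0869·6/12)
I = 4.1300 + 4.1002 + 3.9831 = 12.2133
F = (S − I)·e^(rT) = (204.94 − 12.2133) · e^(0.0869·8/12)
= 192.7267 · e^0.057933 = 192.7267 × 1.059644 = €204.22

€204.22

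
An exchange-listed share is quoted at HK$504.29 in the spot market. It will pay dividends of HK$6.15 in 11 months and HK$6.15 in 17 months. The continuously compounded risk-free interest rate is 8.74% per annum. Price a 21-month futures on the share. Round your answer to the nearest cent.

PV(dividends) I = 6.15·e^(−0.0874·11/12) + 6.15·e^(−0.0874·17/12)
I = 5.6765 + 5.4338 = 11.1103
F = (S − I)·e^(rT) = (504.29 − 11.1103) · e^(0.0874·21/12)
= 493.1797 · e^0.152950 = 493.1797 × 1.165267 = HK$574.69

HK$574.69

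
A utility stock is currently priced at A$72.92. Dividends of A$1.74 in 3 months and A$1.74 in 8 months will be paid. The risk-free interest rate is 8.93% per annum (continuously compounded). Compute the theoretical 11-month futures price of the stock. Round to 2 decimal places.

A$75.51

PV(dividends) I = 1.74·e^(−0.0893·3/12) + 1.74·e^(−0.0893·8/12)
I = 1.7016 + 1.6394 = 3.3410
F = (S − I)·e^(rT) = (72.92 − 3.3410) · e^(0.0893·11/12)
= 69.5790 · e^0.081858 = 69.5790 × 1.085302 = A$75.51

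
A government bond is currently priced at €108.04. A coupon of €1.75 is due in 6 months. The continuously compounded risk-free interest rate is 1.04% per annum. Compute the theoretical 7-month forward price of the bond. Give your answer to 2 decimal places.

PV(coupons) I = 1.75·e^(−0.0104·6/12)
I = 1.7409
F = (S − I)·e^(rT) = (108.04 − 1.7409) · e^(0.0104·7/12)
= 106.2991 · e^0.006067 = 106.2991 × 1.006085 = €106.95

€106.95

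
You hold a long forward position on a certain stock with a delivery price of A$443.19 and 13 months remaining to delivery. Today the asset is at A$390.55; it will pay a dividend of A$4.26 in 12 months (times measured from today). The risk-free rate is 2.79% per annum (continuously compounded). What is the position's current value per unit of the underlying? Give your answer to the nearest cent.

PV(remaining dividends) I = 4.26·e^(−0.0279·12/12) = 4.1428
Current forward F = (S − I)·e^(rT) = (390.55 − 4.1428)·e^(0.0279·13/12) = 386.4072 × 1.030686 = 398.2645
Value (long) = (F − K)·e^(−rT) = (398.2645 − 443.19) × 0.970227 = -43.5879
Value = -A$43.59

-A$43.59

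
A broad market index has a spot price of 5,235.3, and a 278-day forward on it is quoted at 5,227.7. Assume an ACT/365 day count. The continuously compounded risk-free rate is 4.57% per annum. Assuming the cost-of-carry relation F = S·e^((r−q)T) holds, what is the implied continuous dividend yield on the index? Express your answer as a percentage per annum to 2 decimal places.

From F = S·e^((r−q)T): (r − q) = ln(F/S)/T
ln(5227.7/5235.3) = ln(0.998548) = -0.001453
(r − q) = -0.001453 / (278/365) = -0.001908
q = r − ln(F/S)/T = 0.0457 + 0.001908 = 0.047608
q = 4.76%

4.76%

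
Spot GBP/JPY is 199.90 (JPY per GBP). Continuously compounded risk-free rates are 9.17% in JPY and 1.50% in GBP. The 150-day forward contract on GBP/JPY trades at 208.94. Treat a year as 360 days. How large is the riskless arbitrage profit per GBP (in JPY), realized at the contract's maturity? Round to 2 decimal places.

2.55 per GBP (in JPY)

Fair forward: F* = S·e^(carry·T), with carry = (r_JPY − r_GBP) = 0.0917 − 0.0150 = 0.0767
F* = 199.90 · e^(0.0767 × 150/360) = 199.90 · e^0.031958 = 199.90 × 1.032474 = 206.3916
Market 208.94 > fair 206.3916: forward overpriced → cash-and-carry (buy spot, short the forward).
At maturity, profit = |F_mkt − F*| = |208.94 − 206.3916| = 2.55 per GBP (in JPY)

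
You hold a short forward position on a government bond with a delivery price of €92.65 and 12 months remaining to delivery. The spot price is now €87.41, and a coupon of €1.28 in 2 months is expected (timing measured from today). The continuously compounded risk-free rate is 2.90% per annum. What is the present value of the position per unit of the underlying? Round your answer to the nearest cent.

PV(remaining coupons) I = 1.28·e^(−0.0290·2/12) = 1.2738
Current forward F = (S − I)·e^(rT) = (87.41 − 1.2738)·e^(0.0290·12/12) = 86.1362 × 1.029425 = 88.6708
Value (long) = (F − K)·e^(−rT) = (88.6708 − 92.65) × 0.971416 = -3.8655
Short position value = −(long value) = €3.87

€3.87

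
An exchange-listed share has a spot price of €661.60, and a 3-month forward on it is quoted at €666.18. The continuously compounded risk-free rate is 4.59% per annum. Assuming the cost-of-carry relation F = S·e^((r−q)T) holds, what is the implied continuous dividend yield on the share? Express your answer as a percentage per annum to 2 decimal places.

From F = S·e^((r−q)T): (r − q) = ln(F/S)/T
ln(666.18/661.60) = ln(1.006923) = 0.006899
(r − q) = 0.006899 / (3/12) = 0.027596
q = r − ln(F/S)/T = 0.0459 − 0.027596 = 0.018304
q = 1.83%

1.83%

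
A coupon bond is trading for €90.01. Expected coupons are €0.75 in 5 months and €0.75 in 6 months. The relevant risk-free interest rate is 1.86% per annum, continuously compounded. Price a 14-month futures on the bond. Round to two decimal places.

€90.46

PV(coupons) I = 0.75·e^(−0.0186·5/12) + 0.75·e^(−0.0186·6/12)
I = 0.7442 + 0.7431 = 1.4873
F = (S − I)·e^(rT) = (90.01 − 1.4873) · e^(0.0186·14/12)
= 88.5227 · e^0.021700 = 88.5227 × 1.021937 = €90.46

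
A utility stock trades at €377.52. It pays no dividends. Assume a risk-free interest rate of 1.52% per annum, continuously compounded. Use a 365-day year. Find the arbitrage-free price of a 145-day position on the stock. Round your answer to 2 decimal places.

F = S·e^(rT) = 377.52 · e^(0.0152 × 145/365)
= 377.52 · e^0.006038 = 377.52 × 1.006056
F = €379.81

€379.81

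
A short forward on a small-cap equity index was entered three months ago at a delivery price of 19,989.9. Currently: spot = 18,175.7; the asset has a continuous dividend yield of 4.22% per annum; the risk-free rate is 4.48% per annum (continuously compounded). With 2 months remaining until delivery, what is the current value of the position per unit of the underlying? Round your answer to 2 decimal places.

1792.89

Current fair forward for the remaining 2 months: F = S·e^((r − q)·T), (r − q) = 0.0448 − 0.0422 = 0.0026
F = 18175.7 · e^(0.0026 × 2/12) = 18175.7 × 1.00043343 = 18183.5779
Value of long forward = (F − K)·e^(−rT) = (18183.5779 − 19989.9) · e^(−0.0448·2/12)
= -1806.3221 × 0.99256114 = -1792.89
Short position value = −(long value) = 1792.89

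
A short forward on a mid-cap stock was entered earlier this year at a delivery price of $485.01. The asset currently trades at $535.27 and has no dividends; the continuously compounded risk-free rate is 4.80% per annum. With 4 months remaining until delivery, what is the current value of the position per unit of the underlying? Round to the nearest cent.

Current fair forward for the remaining 4 months: F = S·e^(r·T), r = 0.0480
F = 535.27 · e^(0.0480 × 4/12) = 535.27 × 1.016129 = 543.9034
Value of long forward = (F − K)·e^(−rT) = (543.9034 − 485.01) · e^(−0.0480·4/12)
= 58.8934 × 0.984127 = 57.96
Short position value = −(long value) = -$57.96

-$57.96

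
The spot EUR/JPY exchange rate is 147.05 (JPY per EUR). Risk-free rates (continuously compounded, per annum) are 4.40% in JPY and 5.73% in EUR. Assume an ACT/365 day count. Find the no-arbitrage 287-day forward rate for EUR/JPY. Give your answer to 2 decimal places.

F = S·e^((r_JPY − r_EUR)T) = 147.05 · e^((0.0440 − 0.0573) × 287/365)
= 147.05 · e^-0.010458 = 147.05 × 0.989596
F = 145.52 JPY per EUR

145.52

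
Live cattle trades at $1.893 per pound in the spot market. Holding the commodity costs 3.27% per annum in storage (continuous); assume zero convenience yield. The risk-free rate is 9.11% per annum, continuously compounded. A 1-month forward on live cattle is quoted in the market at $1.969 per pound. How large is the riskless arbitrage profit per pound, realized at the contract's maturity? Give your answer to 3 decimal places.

$0.056 per pound

Fair forward: F* = S·e^(carry·T), with carry = (r + u) = 0.0911 + 0.0327 = 0.1238
F* = 1.893 · e^(0.1238 × 1/12) = 1.893 · e^0.010317 = 1.893 × 1.010370 = $1.9126
Market $1.969 > fair $1.9126: forward overpriced → cash-and-carry (buy spot, short the forward).
At maturity, profit = |F_mkt − F*| = |1.969 − 1.9126| = $0.056 per pound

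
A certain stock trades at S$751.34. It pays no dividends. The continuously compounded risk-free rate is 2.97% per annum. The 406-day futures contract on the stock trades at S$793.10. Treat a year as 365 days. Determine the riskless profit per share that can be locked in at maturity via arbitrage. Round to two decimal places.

S$16.52 per share

Fair futures: F* = S·e^(carry·T), with carry = r = 0.0297
F* = 751.34 · e^(0.0297 × 406/365) = 751.34 · e^0.033036 = 751.34 × 1.033588 = S$776.5760
Market S$793.10 > fair S$776.5760: forward overpriced → cash-and-carry (buy spot, short the forward).
At maturity, profit = |F_mkt − F*| = |793.10 − 776.5760| = S$16.52 per share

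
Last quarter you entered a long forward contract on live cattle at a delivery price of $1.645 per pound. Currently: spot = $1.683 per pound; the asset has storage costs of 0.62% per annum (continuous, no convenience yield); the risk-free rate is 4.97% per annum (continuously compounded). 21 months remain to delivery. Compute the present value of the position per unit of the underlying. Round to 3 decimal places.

$0.193 per pound

Current fair forward for the remaining 21 months: F = S·e^((r + u)·T), (r + u) = 0.0497 + 0.0062 = 0.0559
F = 1.683 · e^(0.0559 × 21/12) = 1.683 × 1.102770 = 1.8560
Value of long forward = (F − K)·e^(−rT) = (1.8560 − 1.645) · e^(−0.0497·21/12)
= 0.2110 × 0.916700 = 0.193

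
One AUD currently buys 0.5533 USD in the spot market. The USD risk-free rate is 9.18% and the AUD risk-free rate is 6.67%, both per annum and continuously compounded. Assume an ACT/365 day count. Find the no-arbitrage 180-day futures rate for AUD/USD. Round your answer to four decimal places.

F = S·e^((r_USD − r_AUD)T) = 0.5533 · e^((0.0918 − 0.0667) × 180/365)
= 0.5533 · e^0.012378 = 0.5533 × 1.012455
F = 0.5602 USD per AUD

0.5602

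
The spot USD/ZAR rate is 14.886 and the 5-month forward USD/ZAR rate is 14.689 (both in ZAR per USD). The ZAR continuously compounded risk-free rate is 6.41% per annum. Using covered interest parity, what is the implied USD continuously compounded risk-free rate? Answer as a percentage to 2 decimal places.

9.61%

F = S·e^((r_ZAR − r_USD)T) ⇒ r_USD = r_ZAR − ln(F/S)/T
ln(14.689/14.886) = -0.013322; /(5/12) = -0.031973
r_USD = 0.0641 + 0.031973 = 0.096073
r_USD = 9.61%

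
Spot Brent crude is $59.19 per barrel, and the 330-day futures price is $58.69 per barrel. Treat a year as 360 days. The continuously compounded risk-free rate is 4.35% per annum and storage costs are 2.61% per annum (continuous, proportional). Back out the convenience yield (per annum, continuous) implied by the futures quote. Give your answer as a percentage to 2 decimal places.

F = S·e^((r+u−y)T) ⇒ (r+u−y) = ln(F/S)/T
ln(58.69/59.19) = -0.008483; /T ⇒ -0.009254
y = r + u − ln(F/S)/T = 0.0435 + 0.0261 + 0.009254 = 0.078854
y = 7.89%

7.89%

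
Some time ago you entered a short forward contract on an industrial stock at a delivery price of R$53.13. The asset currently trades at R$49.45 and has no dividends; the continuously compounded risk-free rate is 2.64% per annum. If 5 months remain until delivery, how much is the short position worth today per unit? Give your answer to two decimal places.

Current fair forward for the remaining 5 months: F = S·e^(r·T), r = 0.0264
F = 49.45 · e^(0.0264 × 5/12) = 49.45 × 1.011061 = 49.9970
Value of long forward = (F − K)·e^(−rT) = (49.9970 − 53.13) · e^(−0.0264·5/12)
= -3.1330 × 0.989060 = -3.10
Short position value = −(long value) = R$3.10

R$3.10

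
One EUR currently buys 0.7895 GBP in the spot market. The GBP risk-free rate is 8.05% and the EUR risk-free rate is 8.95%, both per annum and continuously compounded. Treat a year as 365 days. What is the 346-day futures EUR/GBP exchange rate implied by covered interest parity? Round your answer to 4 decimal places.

F = S·e^((r_GBP − r_EUR)T) = 0.7895 · e^((0.0805 − 0.0895) × 346/365)
= 0.7895 · e^-0.008532 = 0.7895 × 0.991504
F = 0.7828 GBP per EUR

0.7828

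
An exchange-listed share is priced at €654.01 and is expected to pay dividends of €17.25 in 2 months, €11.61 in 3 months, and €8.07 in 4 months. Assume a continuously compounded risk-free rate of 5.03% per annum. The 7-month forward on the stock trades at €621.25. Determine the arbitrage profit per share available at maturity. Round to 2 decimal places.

PV(dividends) I = 17.25·e^(−0.0503·2/12) + 11.61·e^(−0.0503·3/12) + 8.07·e^(−0.0503·4/12) = 36.5067
Fair forward F* = (S − I)·e^(rT) = (654.01 − 36.5067)·e^0.029342 = 617.5033 × 1.029777 = 635.8907
Market €621.25 < fair 635.8907: forward underpriced → reverse cash-and-carry (short the stock, invest proceeds at r, pay the dividends, go long the forward).
Profit at T = |F_mkt − F*| = |621.25 − 635.8907| = €14.64 per share

€14.64 per share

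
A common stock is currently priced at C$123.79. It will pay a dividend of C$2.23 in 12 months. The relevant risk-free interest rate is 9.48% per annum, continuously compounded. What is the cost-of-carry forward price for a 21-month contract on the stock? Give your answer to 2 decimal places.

C$143.73

PV(dividends) I = 2.23·e^(−0.0948·12/12)
I = 2.0283
F = (S − I)·e^(rT) = (123.79 − 2.0283) · e^(0.0948·21/12)
= 121.7617 · e^0.165900 = 121.7617 × 1.180455 = C$143.73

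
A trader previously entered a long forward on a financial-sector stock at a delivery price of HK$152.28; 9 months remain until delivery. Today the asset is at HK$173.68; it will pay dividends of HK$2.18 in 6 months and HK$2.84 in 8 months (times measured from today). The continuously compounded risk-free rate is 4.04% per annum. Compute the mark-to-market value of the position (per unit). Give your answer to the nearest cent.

PV(remaining dividends) I = 2.18·e^(−0.0404·6/12) + 2.84·e^(−0.0404·8/12) = 4.9009
Current forward F = (S − I)·e^(rT) = (173.68 − 4.9009)·e^(0.0404·9/12) = 168.7791 × 1.030764 = 173.9714
Value (long) = (F − K)·e^(−rT) = (173.9714 − 152.28) × 0.970154 = 21.0440
Value = HK$21.04

HK$21.04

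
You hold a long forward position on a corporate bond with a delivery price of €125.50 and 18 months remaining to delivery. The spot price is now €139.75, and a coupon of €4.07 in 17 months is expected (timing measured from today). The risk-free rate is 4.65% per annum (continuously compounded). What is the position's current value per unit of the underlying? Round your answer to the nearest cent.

PV(remaining coupons) I = 4.07·e^(−0.0465·17/12) = 3.8105
Current forward F = (S − I)·e^(rT) = (139.75 − 3.8105)·e^(0.0465·18/12) = 135.9395 × 1.072240 = 145.7598
Value (long) = (F − K)·e^(−rT) = (145.7598 − 125.50) × 0.932627 = 18.8948
Value = €18.89

€18.89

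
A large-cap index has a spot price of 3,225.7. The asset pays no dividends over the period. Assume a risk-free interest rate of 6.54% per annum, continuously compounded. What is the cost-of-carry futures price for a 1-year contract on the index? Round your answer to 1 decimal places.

3,443.7

F = S·e^(rT) = 3225.7 · e^(0.0654 × 1)
= 3225.7 · e^0.065400 = 3225.7 × 1.067586
F = 3,443.7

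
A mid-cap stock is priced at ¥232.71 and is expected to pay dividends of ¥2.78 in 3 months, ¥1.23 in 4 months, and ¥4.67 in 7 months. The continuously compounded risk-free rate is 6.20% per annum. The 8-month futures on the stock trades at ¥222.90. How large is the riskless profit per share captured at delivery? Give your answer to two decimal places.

PV(dividends) I = 2.78·e^(−0.0620·3/12) + 1.23·e^(−0.0620·4/12) + 4.67·e^(−0.0620·7/12) = 8.4462
Fair futures F* = (S − I)·e^(rT) = (232.71 − 8.4462)·e^0.041333 = 224.2638 × 1.042199 = 233.7275
Market ¥222.90 < fair 233.7275: forward underpriced → reverse cash-and-carry (short the stock, invest proceeds at r, pay the dividends, go long the forward).
Profit at T = |F_mkt − F*| = |222.90 − 233.7275| = ¥10.83 per share

¥10.83 per share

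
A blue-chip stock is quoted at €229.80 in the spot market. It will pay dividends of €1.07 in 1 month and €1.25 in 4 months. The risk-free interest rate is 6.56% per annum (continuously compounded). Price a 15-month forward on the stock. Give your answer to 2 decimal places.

PV(dividends) I = 1.07·e^(−0.0656·1/12) + 1.25·e^(−0.0656·4/12)
I = 1.0642 + 1.2230 = 2.2872
F = (S − I)·e^(rT) = (229.80 − 2.2872) · e^(0.0656·15/12)
= 227.5128 · e^0.082000 = 227.5128 × 1.085456 = €246.96

€246.96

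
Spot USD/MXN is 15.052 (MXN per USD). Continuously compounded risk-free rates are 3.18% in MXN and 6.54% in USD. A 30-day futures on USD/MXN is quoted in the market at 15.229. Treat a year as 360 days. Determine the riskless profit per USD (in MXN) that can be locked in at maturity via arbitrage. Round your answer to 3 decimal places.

0.219 per USD (in MXN)

Fair futures: F* = S·e^(carry·T), with carry = (r_MXN − r_USD) = 0.0318 − 0.0654 = -0.0336
F* = 15.052 · e^(-0.0336 × 30/360) = 15.052 · e^-0.002800 = 15.052 × 0.997204 = 15.0099
Market 15.229 > fair 15.0099: forward overpriced → cash-and-carry (buy spot, short the forward).
At maturity, profit = |F_mkt − F*| = |15.229 − 15.0099| = 0.219 per USD (in MXN)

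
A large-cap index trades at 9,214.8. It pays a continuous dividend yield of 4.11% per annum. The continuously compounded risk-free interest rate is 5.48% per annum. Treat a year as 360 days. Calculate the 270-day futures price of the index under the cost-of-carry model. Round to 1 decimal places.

9,310.0

F = S·e^((r − q)T) = 9214.8 · e^((0.0548 − 0.0411) × 270/360)
= 9214.8 · e^0.010275 = 9214.8 × 1.010328
F = 9,310.0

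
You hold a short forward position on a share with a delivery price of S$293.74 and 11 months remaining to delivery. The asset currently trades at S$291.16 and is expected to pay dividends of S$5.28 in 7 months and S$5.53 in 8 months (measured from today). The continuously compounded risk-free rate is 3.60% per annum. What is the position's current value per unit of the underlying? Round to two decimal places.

PV(remaining dividends) I = 5.28·e^(−0.0360·7/12) + 5.53·e^(−0.0360·8/12) = 10.5691
Current forward F = (S − I)·e^(rT) = (291.16 − 10.5691)·e^(0.0360·11/12) = 280.5909 × 1.033551 = 290.0050
Value (long) = (F − K)·e^(−rT) = (290.0050 − 293.74) × 0.967539 = -3.6138
Short position value = −(long value) = S$3.61

S$3.61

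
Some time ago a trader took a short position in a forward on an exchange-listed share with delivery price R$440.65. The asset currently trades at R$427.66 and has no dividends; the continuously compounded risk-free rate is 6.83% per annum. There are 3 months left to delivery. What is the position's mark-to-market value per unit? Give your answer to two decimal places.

Current fair forward for the remaining 3 months: F = S·e^(r·T), r = 0.0683
F = 427.66 · e^(0.0683 × 3/12) = 427.66 × 1.017222 = 435.0252
Value of long forward = (F − K)·e^(−rT) = (435.0252 − 440.65) · e^(−0.0683·3/12)
= -5.6248 × 0.983070 = -5.53
Short position value = −(long value) = R$5.53

R$5.53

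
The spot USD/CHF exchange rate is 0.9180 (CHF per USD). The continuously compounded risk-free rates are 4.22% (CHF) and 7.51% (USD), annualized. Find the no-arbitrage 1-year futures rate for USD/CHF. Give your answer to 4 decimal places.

0.8883

F = S·e^((r_CHF − r_USD)T) = 0.9180 · e^((0.0422 − 0.0751) × 1)
= 0.9180 · e^-0.032900 = 0.9180 × 0.967635
F = 0.8883 CHF per USD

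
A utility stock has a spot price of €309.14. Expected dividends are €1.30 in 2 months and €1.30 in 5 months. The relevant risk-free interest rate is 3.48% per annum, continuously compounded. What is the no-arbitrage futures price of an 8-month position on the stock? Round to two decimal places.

PV(dividends) I = 1.30·e^(−0.0348·2/12) + 1.30·e^(−0.0348·5/12)
I = 1.2925 + 1.2813 = 2.5738
F = (S − I)·e^(rT) = (309.14 − 2.5738) · e^(0.0348·8/12)
= 306.5662 · e^0.023200 = 306.5662 × 1.023471 = €313.76

€313.76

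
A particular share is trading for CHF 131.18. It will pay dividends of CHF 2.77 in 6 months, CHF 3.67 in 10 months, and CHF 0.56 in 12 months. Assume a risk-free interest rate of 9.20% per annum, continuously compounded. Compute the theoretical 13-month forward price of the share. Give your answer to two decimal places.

PV(dividends) I = 2.77·e^(−0.0920·6/12) + 3.67·e^(−0.0920·10/12) + 0.56·e^(−0.0920·12/12)
I = 2.6455 + 3.3991 + 0.5108 = 6.5554
F = (S − I)·e^(rT) = (131.18 − 6.5554) · e^(0.0920·13/12)
= 124.6246 · e^0.099667 = 124.6246 × 1.104803 = CHF 137.69

CHF 137.69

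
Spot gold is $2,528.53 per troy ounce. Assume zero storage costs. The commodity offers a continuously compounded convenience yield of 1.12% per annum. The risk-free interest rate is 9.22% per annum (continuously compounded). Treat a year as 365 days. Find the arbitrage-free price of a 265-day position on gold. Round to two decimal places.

$2,681.69 per troy ounce

Net carry = r + u − y = 0.0922 + 0.0000 − 0.0112 = 0.0810
F = S·e^((r+u−y)T) = 2528.53 · e^(0.0810 × 265/365) = 2528.53 · e^0.05880822
= 2528.53 × 1.06057182 = $2,681.69 per troy ounce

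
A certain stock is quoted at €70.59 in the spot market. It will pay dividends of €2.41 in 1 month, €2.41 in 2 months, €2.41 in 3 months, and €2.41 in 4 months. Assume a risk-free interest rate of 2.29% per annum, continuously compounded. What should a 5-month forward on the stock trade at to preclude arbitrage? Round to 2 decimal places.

€61.58

PV(dividends) I = 2.41·e^(−0.0229·1/12) + 2.41·e^(−0.0229·2/12) + 2.41·e^(−0.0229·3/12) + 2.41·e^(−0.0229·4/12)
I = 2.4054 + 2.4008 + 2.3962 + 2.3917 = 9.5941
F = (S − I)·e^(rT) = (70.59 − 9.5941) · e^(0.0229·5/12)
= 60.9959 · e^0.009542 = 60.9959 × 1.009588 = €61.58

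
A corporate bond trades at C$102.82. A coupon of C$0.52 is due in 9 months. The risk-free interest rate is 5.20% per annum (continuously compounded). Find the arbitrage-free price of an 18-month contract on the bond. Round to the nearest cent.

PV(coupons) I = 0.52·e^(−0.0520·9/12)
I = 0.5001
F = (S − I)·e^(rT) = (102.82 − 0.5001) · e^(0.0520·18/12)
= 102.3199 · e^0.078000 = 102.3199 × 1.081123 = C$110.62

C$110.62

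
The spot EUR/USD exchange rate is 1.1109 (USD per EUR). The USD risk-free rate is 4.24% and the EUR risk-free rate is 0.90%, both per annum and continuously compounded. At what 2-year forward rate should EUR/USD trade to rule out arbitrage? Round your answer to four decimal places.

1.1876

F = S·e^((r_USD − r_EUR)T) = 1.1109 · e^((0.0424 − 0.0090) × 2)
= 1.1109 · e^0.066800 = 1.1109 × 1.069082
F = 1.1876 USD per EUR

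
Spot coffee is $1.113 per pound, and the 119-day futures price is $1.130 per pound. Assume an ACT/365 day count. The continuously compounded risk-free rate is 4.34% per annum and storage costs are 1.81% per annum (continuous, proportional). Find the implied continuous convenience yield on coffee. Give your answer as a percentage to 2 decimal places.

F = S·e^((r+u−y)T) ⇒ (r+u−y) = ln(F/S)/T
ln(1.130/1.113) = 0.015159; /T ⇒ 0.046496
y = r + u − ln(F/S)/T = 0.0434 + 0.0181 − 0.046496 = 0.015004
y = 1.50%

1.50%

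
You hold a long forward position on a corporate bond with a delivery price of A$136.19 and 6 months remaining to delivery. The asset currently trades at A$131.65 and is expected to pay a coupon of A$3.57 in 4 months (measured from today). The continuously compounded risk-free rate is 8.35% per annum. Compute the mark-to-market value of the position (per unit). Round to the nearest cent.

PV(remaining coupons) I = 3.57·e^(−0.0835·4/12) = 3.4720
Current forward F = (S − I)·e^(rT) = (131.65 − 3.4720)·e^(0.0835·6/12) = 128.1780 × 1.042634 = 133.6427
Value (long) = (F − K)·e^(−rT) = (133.6427 − 136.19) × 0.959110 = -2.4431
Value = -A$2.44

-A$2.44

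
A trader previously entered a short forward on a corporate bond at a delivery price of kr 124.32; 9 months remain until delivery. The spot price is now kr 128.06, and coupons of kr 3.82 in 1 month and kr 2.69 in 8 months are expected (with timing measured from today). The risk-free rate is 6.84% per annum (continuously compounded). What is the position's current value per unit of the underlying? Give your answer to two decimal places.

-kr 3.59

PV(remaining coupons) I = 3.82·e^(−0.0684·1/12) + 2.69·e^(−0.0684·8/12) = 6.3684
Current forward F = (S − I)·e^(rT) = (128.06 − 6.3684)·e^(0.0684·9/12) = 121.6916 × 1.052639 = 128.0973
Value (long) = (F − K)·e^(−rT) = (128.0973 − 124.32) × 0.949994 = 3.5884
Short position value = −(long value) = -kr 3.59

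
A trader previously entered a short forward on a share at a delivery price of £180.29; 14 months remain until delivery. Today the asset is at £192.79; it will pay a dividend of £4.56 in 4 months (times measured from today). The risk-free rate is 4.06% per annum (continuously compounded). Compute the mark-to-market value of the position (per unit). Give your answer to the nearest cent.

PV(remaining dividends) I = 4.56·e^(−0.0406·4/12) = 4.4987
Current forward F = (S − I)·e^(rT) = (192.79 − 4.4987)·e^(0.0406·14/12) = 188.2913 × 1.048506 = 197.4246
Value (long) = (F − K)·e^(−rT) = (197.4246 − 180.29) × 0.953738 = 16.3419
Short position value = −(long value) = -£16.34

-£16.34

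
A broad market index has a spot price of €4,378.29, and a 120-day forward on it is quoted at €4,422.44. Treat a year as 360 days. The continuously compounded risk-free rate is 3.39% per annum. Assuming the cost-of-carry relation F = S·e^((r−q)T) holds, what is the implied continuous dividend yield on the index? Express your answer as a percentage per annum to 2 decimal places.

0.38%

From F = S·e^((r−q)T): (r − q) = ln(F/S)/T
ln(4422.44/4378.29) = ln(1.010084) = 0.010033
(r − q) = 0.010033 / (120/360) = 0.030099
q = r − ln(F/S)/T = 0.0339 − 0.030099 = 0.003801
q = 0.38%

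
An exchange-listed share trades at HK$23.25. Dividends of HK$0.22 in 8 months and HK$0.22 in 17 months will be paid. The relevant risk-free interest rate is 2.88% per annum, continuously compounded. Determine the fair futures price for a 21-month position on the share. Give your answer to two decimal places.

HK$24.00

PV(dividends) I = 0.22·e^(−0.0288·8/12) + 0.22·e^(−0.0288·17/12)
I = 0.2158 + 0.2112 = 0.4270
F = (S − I)·e^(rT) = (23.25 − 0.4270) · e^(0.0288·21/12)
= 22.8230 · e^0.050400 = 22.8230 × 1.051692 = HK$24.00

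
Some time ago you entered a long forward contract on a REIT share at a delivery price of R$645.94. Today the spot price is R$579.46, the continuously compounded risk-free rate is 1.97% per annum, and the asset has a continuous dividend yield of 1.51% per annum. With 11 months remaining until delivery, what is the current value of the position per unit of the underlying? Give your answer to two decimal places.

Current fair forward for the remaining 11 months: F = S·e^((r − q)·T), (r − q) = 0.0197 − 0.0151 = 0.0046
F = 579.46 · e^(0.0046 × 11/12) = 579.46 × 1.004226 = 581.9088
Value of long forward = (F − K)·e^(−rT) = (581.9088 − 645.94) · e^(−0.0197·11/12)
= -64.0312 × 0.982104 = -62.89

-R$62.89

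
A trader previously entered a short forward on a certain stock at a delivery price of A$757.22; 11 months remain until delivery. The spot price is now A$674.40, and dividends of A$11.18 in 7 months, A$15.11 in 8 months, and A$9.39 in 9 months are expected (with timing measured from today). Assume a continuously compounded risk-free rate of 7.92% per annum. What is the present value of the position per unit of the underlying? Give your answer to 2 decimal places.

A$63.65

PV(remaining dividends) I = 11.18·e^(−0.0792·7/12) + 15.11·e^(−0.0792·8/12) + 9.39·e^(−0.0792·9/12) = 33.8566
Current forward F = (S − I)·e^(rT) = (674.40 − 33.8566)·e^(0.0792·11/12) = 640.5434 × 1.075300 = 688.7763
Value (long) = (F − K)·e^(−rT) = (688.7763 − 757.22) × 0.929973 = -63.6508
Short position value = −(long value) = A$63.65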